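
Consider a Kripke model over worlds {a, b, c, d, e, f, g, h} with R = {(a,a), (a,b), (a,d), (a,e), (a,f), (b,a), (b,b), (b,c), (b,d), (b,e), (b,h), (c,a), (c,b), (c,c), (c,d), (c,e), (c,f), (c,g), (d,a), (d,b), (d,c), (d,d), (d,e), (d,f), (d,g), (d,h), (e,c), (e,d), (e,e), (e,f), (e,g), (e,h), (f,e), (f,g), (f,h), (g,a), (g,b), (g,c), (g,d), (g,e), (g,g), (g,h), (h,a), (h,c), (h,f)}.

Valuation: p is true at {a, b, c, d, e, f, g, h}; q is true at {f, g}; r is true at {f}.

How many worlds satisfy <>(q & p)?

a: successors {a, b, d, e, f}; q & p there: a:F, b:F, d:F, e:F, f:T. ✓
b: successors {a, b, c, d, e, h}; q & p there: a:F, b:F, c:F, d:F, e:F, h:F. ✗
c: successors {a, b, c, d, e, f, g}; q & p there: a:F, b:F, c:F, d:F, e:F, f:T, g:T. ✓
d: successors {a, b, c, d, e, f, g, h}; q & p there: a:F, b:F, c:F, d:F, e:F, f:T, g:T, h:F. ✓
e: successors {c, d, e, f, g, h}; q & p there: c:F, d:F, e:F, f:T, g:T, h:F. ✓
f: successors {e, g, h}; q & p there: e:F, g:T, h:F. ✓
g: successors {a, b, c, d, e, g, h}; q & p there: a:F, b:F, c:F, d:F, e:F, g:T, h:F. ✓
h: successors {a, c, f}; q & p there: a:F, c:F, f:T. ✓
Satisfying worlds: {a, c, d, e, f, g, h}.

7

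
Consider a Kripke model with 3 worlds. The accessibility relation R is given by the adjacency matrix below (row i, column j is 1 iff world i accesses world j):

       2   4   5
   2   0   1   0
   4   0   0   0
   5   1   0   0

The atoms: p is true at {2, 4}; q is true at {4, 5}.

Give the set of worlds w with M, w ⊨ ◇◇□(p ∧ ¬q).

2: successors {4}; ◇□(p ∧ ¬q) there: 4:F. ✗
4: no successors, so ◇◇□(p ∧ ¬q) fails. ✗
5: successors {2}; ◇□(p ∧ ¬q) there: 2:T. ✓

{5}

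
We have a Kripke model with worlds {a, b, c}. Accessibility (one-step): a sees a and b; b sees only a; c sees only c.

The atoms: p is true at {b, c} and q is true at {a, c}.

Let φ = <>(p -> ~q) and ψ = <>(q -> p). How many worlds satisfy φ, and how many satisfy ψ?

For <>(p -> ~q):
a: successors {a, b}; p -> ~q there: a:T, b:T. ✓
b: successors {a}; p -> ~q there: a:T. ✓
c: successors {c}; p -> ~q there: c:F. ✗
— 2 worlds.
For <>(q -> p):
a: successors {a, b}; q -> p there: a:F, b:T. ✓
b: successors {a}; q -> p there: a:F. ✗
c: successors {c}; q -> p there: c:T. ✓
— 2 worlds.

2 and 2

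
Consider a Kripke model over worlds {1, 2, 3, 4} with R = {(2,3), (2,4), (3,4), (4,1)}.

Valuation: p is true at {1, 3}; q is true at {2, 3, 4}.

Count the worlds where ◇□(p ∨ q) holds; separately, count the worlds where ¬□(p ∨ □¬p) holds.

3 and 2

For ◇□(p ∨ q):
1: no successors, so ◇□(p ∨ q) fails. ✗
2: successors {3, 4}; □(p ∨ q) there: 3:T, 4:T. ✓
3: successors {4}; □(p ∨ q) there: 4:T. ✓
4: successors {1}; □(p ∨ q) there: 1:T. ✓
— 3 worlds.
For ¬□(p ∨ □¬p):
1: □(p ∨ □¬p) is T. ✗
2: □(p ∨ □¬p) is F. ✓
3: □(p ∨ □¬p) is F. ✓
4: □(p ∨ □¬p) is T. ✗
— 2 worlds.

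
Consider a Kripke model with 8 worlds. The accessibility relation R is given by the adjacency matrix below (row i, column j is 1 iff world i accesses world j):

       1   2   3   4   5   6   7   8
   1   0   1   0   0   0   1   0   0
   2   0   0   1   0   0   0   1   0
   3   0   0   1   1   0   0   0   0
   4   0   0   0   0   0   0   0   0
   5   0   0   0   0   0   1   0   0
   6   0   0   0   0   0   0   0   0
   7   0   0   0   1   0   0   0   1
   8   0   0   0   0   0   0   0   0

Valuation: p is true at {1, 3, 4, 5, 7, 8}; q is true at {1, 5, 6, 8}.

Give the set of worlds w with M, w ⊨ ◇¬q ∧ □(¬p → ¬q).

1: ◇¬q is T, □(¬p → ¬q) is F. ✗
2: ◇¬q is T, □(¬p → ¬q) is T. ✓
3: ◇¬q is T, □(¬p → ¬q) is T. ✓
4: ◇¬q is F, □(¬p → ¬q) is T. ✗
5: ◇¬q is F, □(¬p → ¬q) is F. ✗
6: ◇¬q is F, □(¬p → ¬q) is T. ✗
7: ◇¬q is T, □(¬p → ¬q) is T. ✓
8: ◇¬q is F, □(¬p → ¬q) is T. ✗

{2, 3, 7}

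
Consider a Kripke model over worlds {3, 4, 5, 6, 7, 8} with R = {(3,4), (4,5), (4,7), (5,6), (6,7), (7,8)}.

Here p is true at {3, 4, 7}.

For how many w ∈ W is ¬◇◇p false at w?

2

3: ◇◇p is T. ✗
4: ◇◇p is F. ✓
5: ◇◇p is T. ✗
6: ◇◇p is F. ✓
7: ◇◇p is F. ✓
8: ◇◇p is F. ✓
Satisfying worlds: {4, 6, 7, 8}.
So ¬◇◇p fails at the other 2 worlds.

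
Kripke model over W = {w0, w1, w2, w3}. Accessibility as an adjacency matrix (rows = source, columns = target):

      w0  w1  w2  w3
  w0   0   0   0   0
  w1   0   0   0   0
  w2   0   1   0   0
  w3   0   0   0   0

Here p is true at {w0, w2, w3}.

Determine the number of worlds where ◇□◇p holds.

1

w0: no successors, so ◇□◇p fails. ✗
w1: no successors, so ◇□◇p fails. ✗
w2: successors {w1}; □◇p there: w1:T. ✓
w3: no successors, so ◇□◇p fails. ✗
Satisfying worlds: {w2}.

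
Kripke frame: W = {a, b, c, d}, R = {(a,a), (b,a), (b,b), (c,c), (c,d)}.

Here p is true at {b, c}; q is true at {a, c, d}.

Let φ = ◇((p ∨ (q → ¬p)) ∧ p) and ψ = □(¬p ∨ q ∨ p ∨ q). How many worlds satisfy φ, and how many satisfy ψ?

2 and 4

For ◇((p ∨ (q → ¬p)) ∧ p):
a: successors {a}; (p ∨ (q → ¬p)) ∧ p there: a:F. ✗
b: successors {a, b}; (p ∨ (q → ¬p)) ∧ p there: a:F, b:T. ✓
c: successors {c, d}; (p ∨ (q → ¬p)) ∧ p there: c:T, d:F. ✓
d: no successors, so ◇((p ∨ (q → ¬p)) ∧ p) fails. ✗
— 2 worlds.
For □(¬p ∨ q ∨ p ∨ q):
a: successors {a}; ¬p ∨ q ∨ p ∨ q there: a:T. ✓
b: successors {a, b}; ¬p ∨ q ∨ p ∨ q there: a:T, b:T. ✓
c: successors {c, d}; ¬p ∨ q ∨ p ∨ q there: c:T, d:T. ✓
d: no successors, so □(¬p ∨ q ∨ p ∨ q) holds vacuously. ✓
— 4 worlds.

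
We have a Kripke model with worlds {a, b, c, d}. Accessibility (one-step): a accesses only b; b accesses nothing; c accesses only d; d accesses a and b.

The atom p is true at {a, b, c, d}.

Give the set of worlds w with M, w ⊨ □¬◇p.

a: successors {b}; ¬◇p there: b:T. ✓
b: no successors, so □¬◇p holds vacuously. ✓
c: successors {d}; ¬◇p there: d:F. ✗
d: successors {a, b}; ¬◇p there: a:F, b:T. ✗

{a, b}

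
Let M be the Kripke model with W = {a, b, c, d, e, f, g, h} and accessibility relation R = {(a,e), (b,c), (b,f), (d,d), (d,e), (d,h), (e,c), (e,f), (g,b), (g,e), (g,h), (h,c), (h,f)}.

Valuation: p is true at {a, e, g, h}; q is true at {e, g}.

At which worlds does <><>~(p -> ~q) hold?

a: successors {e}; <>~(p -> ~q) there: e:F. ✗
b: successors {c, f}; <>~(p -> ~q) there: c:F, f:F. ✗
c: no successors, so <><>~(p -> ~q) fails. ✗
d: successors {d, e, h}; <>~(p -> ~q) there: d:T, e:F, h:F. ✓
e: successors {c, f}; <>~(p -> ~q) there: c:F, f:F. ✗
f: no successors, so <><>~(p -> ~q) fails. ✗
g: successors {b, e, h}; <>~(p -> ~q) there: b:F, e:F, h:F. ✗
h: successors {c, f}; <>~(p -> ~q) there: c:F, f:F. ✗

{d}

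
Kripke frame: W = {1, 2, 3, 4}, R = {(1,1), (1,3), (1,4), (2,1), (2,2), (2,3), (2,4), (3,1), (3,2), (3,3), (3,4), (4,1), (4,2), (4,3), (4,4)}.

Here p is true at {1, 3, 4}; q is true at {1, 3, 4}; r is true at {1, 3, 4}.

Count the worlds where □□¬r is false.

4

1: successors {1, 3, 4}; □¬r there: 1:F, 3:F, 4:F. ✗
2: successors {1, 2, 3, 4}; □¬r there: 1:F, 2:F, 3:F, 4:F. ✗
3: successors {1, 2, 3, 4}; □¬r there: 1:F, 2:F, 3:F, 4:F. ✗
4: successors {1, 2, 3, 4}; □¬r there: 1:F, 2:F, 3:F, 4:F. ✗
Satisfying worlds: ∅.
So □□¬r fails at the other 4 worlds.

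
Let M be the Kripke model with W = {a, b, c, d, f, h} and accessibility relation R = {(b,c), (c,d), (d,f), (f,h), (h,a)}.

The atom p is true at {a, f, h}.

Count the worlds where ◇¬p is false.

4

a: no successors, so ◇¬p fails. ✗
b: successors {c}; ¬p there: c:T. ✓
c: successors {d}; ¬p there: d:T. ✓
d: successors {f}; ¬p there: f:F. ✗
f: successors {h}; ¬p there: h:F. ✗
h: successors {a}; ¬p there: a:F. ✗
Satisfying worlds: {b, c}.
So ◇¬p fails at the other 4 worlds.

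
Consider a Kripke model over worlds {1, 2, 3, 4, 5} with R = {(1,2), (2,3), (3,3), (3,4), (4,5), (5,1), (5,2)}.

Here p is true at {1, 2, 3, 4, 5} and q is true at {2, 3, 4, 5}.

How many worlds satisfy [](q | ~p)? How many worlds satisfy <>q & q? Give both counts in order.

For [](q | ~p):
1: successors {2}; q | ~p there: 2:T. ✓
2: successors {3}; q | ~p there: 3:T. ✓
3: successors {3, 4}; q | ~p there: 3:T, 4:T. ✓
4: successors {5}; q | ~p there: 5:T. ✓
5: successors {1, 2}; q | ~p there: 1:F, 2:T. ✗
— 4 worlds.
For <>q & q:
1: <>q is T, q is F. ✗
2: <>q is T, q is T. ✓
3: <>q is T, q is T. ✓
4: <>q is T, q is T. ✓
5: <>q is T, q is T. ✓
— 4 worlds.

4 and 4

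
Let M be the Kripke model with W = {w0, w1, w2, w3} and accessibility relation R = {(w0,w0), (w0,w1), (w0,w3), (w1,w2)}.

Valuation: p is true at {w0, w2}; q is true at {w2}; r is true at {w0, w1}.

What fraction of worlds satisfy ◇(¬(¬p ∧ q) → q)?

1/4

w0: successors {w0, w1, w3}; ¬(¬p ∧ q) → q there: w0:F, w1:F, w3:F. ✗
w1: successors {w2}; ¬(¬p ∧ q) → q there: w2:T. ✓
w2: no successors, so ◇(¬(¬p ∧ q) → q) fails. ✗
w3: no successors, so ◇(¬(¬p ∧ q) → q) fails. ✗
That's 1 of 4 worlds, so 1/4.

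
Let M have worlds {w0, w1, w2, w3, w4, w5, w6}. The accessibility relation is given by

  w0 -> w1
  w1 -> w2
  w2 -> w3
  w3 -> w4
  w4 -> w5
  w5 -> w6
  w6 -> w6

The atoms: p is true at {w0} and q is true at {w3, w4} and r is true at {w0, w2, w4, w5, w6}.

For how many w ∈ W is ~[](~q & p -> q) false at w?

7

w0: [](~q & p -> q) is T. ✗
w1: [](~q & p -> q) is T. ✗
w2: [](~q & p -> q) is T. ✗
w3: [](~q & p -> q) is T. ✗
w4: [](~q & p -> q) is T. ✗
w5: [](~q & p -> q) is T. ✗
w6: [](~q & p -> q) is T. ✗
Satisfying worlds: ∅.
So ~[](~q & p -> q) fails at the other 7 worlds.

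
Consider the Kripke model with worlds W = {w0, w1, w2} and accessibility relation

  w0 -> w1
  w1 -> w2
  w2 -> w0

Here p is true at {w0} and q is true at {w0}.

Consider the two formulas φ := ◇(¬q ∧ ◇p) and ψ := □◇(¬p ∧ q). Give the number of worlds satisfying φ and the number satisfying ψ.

1 and 0

For ◇(¬q ∧ ◇p):
w0: successors {w1}; ¬q ∧ ◇p there: w1:F. ✗
w1: successors {w2}; ¬q ∧ ◇p there: w2:T. ✓
w2: successors {w0}; ¬q ∧ ◇p there: w0:F. ✗
— 1 world.
For □◇(¬p ∧ q):
w0: successors {w1}; ◇(¬p ∧ q) there: w1:F. ✗
w1: successors {w2}; ◇(¬p ∧ q) there: w2:F. ✗
w2: successors {w0}; ◇(¬p ∧ q) there: w0:F. ✗
— 0 worlds.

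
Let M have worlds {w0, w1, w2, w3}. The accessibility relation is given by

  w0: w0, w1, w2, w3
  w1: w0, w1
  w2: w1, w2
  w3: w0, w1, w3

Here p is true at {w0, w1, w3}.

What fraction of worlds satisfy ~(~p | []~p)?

w0: ~p | []~p is F. ✓
w1: ~p | []~p is F. ✓
w2: ~p | []~p is T. ✗
w3: ~p | []~p is F. ✓
That's 3 of 4 worlds, so 3/4.

3/4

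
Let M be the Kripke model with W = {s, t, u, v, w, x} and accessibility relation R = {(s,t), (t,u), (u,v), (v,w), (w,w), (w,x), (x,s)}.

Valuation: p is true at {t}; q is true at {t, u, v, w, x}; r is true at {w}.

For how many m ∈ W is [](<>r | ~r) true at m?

s: successors {t}; <>r | ~r there: t:T. ✓
t: successors {u}; <>r | ~r there: u:T. ✓
u: successors {v}; <>r | ~r there: v:T. ✓
v: successors {w}; <>r | ~r there: w:T. ✓
w: successors {w, x}; <>r | ~r there: w:T, x:T. ✓
x: successors {s}; <>r | ~r there: s:T. ✓
Satisfying worlds: {s, t, u, v, w, x}.

6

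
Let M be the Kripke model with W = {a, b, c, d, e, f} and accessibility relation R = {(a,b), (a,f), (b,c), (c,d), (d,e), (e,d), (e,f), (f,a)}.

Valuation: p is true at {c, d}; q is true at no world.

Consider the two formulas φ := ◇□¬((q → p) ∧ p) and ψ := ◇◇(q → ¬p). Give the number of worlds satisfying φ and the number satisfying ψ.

4 and 6

For ◇□¬((q → p) ∧ p):
a: successors {b, f}; □¬((q → p) ∧ p) there: b:F, f:T. ✓
b: successors {c}; □¬((q → p) ∧ p) there: c:F. ✗
c: successors {d}; □¬((q → p) ∧ p) there: d:T. ✓
d: successors {e}; □¬((q → p) ∧ p) there: e:F. ✗
e: successors {d, f}; □¬((q → p) ∧ p) there: d:T, f:T. ✓
f: successors {a}; □¬((q → p) ∧ p) there: a:T. ✓
— 4 worlds.
For ◇◇(q → ¬p):
a: successors {b, f}; ◇(q → ¬p) there: b:T, f:T. ✓
b: successors {c}; ◇(q → ¬p) there: c:T. ✓
c: successors {d}; ◇(q → ¬p) there: d:T. ✓
d: successors {e}; ◇(q → ¬p) there: e:T. ✓
e: successors {d, f}; ◇(q → ¬p) there: d:T, f:T. ✓
f: successors {a}; ◇(q → ¬p) there: a:T. ✓
— 6 worlds.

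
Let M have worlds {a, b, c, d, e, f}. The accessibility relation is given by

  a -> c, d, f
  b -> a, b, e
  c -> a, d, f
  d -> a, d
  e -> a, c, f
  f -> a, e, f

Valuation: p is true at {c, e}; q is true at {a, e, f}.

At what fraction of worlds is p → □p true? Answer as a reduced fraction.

2/3

a: p is F, □p is F. ✓
b: p is F, □p is F. ✓
c: p is T, □p is F. ✗
d: p is F, □p is F. ✓
e: p is T, □p is F. ✗
f: p is F, □p is F. ✓
That's 4 of 6 worlds, so 4/6 = 2/3.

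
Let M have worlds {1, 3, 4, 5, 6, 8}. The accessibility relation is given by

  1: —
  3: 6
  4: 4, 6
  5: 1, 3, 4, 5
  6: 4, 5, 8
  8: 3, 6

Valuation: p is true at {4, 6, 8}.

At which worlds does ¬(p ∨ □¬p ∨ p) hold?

1: p ∨ □¬p ∨ p is T. ✗
3: p ∨ □¬p ∨ p is F. ✓
4: p ∨ □¬p ∨ p is T. ✗
5: p ∨ □¬p ∨ p is F. ✓
6: p ∨ □¬p ∨ p is T. ✗
8: p ∨ □¬p ∨ p is T. ✗

{3, 5}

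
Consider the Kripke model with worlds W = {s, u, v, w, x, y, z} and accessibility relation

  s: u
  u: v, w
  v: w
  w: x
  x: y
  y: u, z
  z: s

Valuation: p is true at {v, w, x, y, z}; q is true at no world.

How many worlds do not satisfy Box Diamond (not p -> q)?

s: successors {u}; Diamond (not p -> q) there: u:T. ✓
u: successors {v, w}; Diamond (not p -> q) there: v:T, w:T. ✓
v: successors {w}; Diamond (not p -> q) there: w:T. ✓
w: successors {x}; Diamond (not p -> q) there: x:T. ✓
x: successors {y}; Diamond (not p -> q) there: y:T. ✓
y: successors {u, z}; Diamond (not p -> q) there: u:T, z:F. ✗
z: successors {s}; Diamond (not p -> q) there: s:F. ✗
Satisfying worlds: {s, u, v, w, x}.
So Box Diamond (not p -> q) fails at the other 2 worlds.

2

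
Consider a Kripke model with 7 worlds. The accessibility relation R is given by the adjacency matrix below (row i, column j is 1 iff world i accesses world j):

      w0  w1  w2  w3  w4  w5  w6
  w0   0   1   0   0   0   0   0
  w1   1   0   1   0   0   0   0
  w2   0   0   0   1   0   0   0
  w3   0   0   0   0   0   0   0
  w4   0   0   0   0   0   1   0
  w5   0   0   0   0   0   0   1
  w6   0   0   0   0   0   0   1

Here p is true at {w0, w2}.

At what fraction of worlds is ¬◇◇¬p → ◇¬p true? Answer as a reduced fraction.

w0: ¬◇◇¬p is T, ◇¬p is T. ✓
w1: ¬◇◇¬p is F, ◇¬p is F. ✓
w2: ¬◇◇¬p is T, ◇¬p is T. ✓
w3: ¬◇◇¬p is T, ◇¬p is F. ✗
w4: ¬◇◇¬p is F, ◇¬p is T. ✓
w5: ¬◇◇¬p is F, ◇¬p is T. ✓
w6: ¬◇◇¬p is F, ◇¬p is T. ✓
That's 6 of 7 worlds, so 6/7.

6/7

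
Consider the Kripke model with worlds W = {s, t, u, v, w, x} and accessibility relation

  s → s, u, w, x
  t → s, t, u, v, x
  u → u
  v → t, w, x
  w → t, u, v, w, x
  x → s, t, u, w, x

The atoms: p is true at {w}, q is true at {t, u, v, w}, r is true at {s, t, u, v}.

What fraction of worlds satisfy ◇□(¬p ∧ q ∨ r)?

5/6

s: successors {s, u, w, x}; □(¬p ∧ q ∨ r) there: s:F, u:T, w:F, x:F. ✓
t: successors {s, t, u, v, x}; □(¬p ∧ q ∨ r) there: s:F, t:F, u:T, v:F, x:F. ✓
u: successors {u}; □(¬p ∧ q ∨ r) there: u:T. ✓
v: successors {t, w, x}; □(¬p ∧ q ∨ r) there: t:F, w:F, x:F. ✗
w: successors {t, u, v, w, x}; □(¬p ∧ q ∨ r) there: t:F, u:T, v:F, w:F, x:F. ✓
x: successors {s, t, u, w, x}; □(¬p ∧ q ∨ r) there: s:F, t:F, u:T, w:F, x:F. ✓
That's 5 of 6 worlds, so 5/6.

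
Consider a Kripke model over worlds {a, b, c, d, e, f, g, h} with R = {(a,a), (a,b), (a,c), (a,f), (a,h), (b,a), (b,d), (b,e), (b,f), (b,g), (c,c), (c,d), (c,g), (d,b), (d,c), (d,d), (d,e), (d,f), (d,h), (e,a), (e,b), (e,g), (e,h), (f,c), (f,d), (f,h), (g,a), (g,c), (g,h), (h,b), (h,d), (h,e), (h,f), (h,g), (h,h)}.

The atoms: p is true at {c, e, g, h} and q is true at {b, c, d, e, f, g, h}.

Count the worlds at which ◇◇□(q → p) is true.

a: successors {a, b, c, f, h}; ◇□(q → p) there: a:F, b:T, c:T, f:F, h:T. ✓
b: successors {a, d, e, f, g}; ◇□(q → p) there: a:F, d:F, e:T, f:F, g:F. ✓
c: successors {c, d, g}; ◇□(q → p) there: c:T, d:F, g:F. ✓
d: successors {b, c, d, e, f, h}; ◇□(q → p) there: b:T, c:T, d:F, e:T, f:F, h:T. ✓
e: successors {a, b, g, h}; ◇□(q → p) there: a:F, b:T, g:F, h:T. ✓
f: successors {c, d, h}; ◇□(q → p) there: c:T, d:F, h:T. ✓
g: successors {a, c, h}; ◇□(q → p) there: a:F, c:T, h:T. ✓
h: successors {b, d, e, f, g, h}; ◇□(q → p) there: b:T, d:F, e:T, f:F, g:F, h:T. ✓
Satisfying worlds: {a, b, c, d, e, f, g, h}.

8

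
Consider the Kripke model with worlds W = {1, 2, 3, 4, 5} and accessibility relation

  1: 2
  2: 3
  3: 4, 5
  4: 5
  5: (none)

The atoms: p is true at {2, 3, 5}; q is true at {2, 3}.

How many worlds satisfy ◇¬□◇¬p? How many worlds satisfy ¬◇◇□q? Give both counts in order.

2 and 3

For ◇¬□◇¬p:
1: successors {2}; ¬□◇¬p there: 2:F. ✗
2: successors {3}; ¬□◇¬p there: 3:T. ✓
3: successors {4, 5}; ¬□◇¬p there: 4:T, 5:F. ✓
4: successors {5}; ¬□◇¬p there: 5:F. ✗
5: no successors, so ◇¬□◇¬p fails. ✗
— 2 worlds.
For ¬◇◇□q:
1: ◇◇□q is F. ✓
2: ◇◇□q is T. ✗
3: ◇◇□q is T. ✗
4: ◇◇□q is F. ✓
5: ◇◇□q is F. ✓
— 3 worlds.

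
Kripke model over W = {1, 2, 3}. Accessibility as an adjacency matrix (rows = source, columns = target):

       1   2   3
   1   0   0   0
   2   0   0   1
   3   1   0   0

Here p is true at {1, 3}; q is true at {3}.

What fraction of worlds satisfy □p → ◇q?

1: □p is T, ◇q is F. ✗
2: □p is T, ◇q is T. ✓
3: □p is T, ◇q is F. ✗
That's 1 of 3 worlds, so 1/3.

1/3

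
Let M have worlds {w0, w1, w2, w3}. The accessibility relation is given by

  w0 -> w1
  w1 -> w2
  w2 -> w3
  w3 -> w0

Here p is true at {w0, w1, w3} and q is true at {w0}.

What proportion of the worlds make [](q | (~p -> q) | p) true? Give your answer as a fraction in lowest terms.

w0: successors {w1}; q | (~p -> q) | p there: w1:T. ✓
w1: successors {w2}; q | (~p -> q) | p there: w2:F. ✗
w2: successors {w3}; q | (~p -> q) | p there: w3:T. ✓
w3: successors {w0}; q | (~p -> q) | p there: w0:T. ✓
That's 3 of 4 worlds, so 3/4.

3/4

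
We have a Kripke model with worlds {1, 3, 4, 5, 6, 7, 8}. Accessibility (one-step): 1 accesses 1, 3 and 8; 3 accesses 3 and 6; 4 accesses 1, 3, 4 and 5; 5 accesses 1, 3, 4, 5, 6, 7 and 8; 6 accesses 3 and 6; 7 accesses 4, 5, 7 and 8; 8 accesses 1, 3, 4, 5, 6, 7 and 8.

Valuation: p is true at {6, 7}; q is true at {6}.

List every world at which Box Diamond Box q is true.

∅

1: successors {1, 3, 8}; Diamond Box q there: 1:F, 3:F, 8:F. ✗
3: successors {3, 6}; Diamond Box q there: 3:F, 6:F. ✗
4: successors {1, 3, 4, 5}; Diamond Box q there: 1:F, 3:F, 4:F, 5:F. ✗
5: successors {1, 3, 4, 5, 6, 7, 8}; Diamond Box q there: 1:F, 3:F, 4:F, 5:F, 6:F, 7:F, 8:F. ✗
6: successors {3, 6}; Diamond Box q there: 3:F, 6:F. ✗
7: successors {4, 5, 7, 8}; Diamond Box q there: 4:F, 5:F, 7:F, 8:F. ✗
8: successors {1, 3, 4, 5, 6, 7, 8}; Diamond Box q there: 1:F, 3:F, 4:F, 5:F, 6:F, 7:F, 8:F. ✗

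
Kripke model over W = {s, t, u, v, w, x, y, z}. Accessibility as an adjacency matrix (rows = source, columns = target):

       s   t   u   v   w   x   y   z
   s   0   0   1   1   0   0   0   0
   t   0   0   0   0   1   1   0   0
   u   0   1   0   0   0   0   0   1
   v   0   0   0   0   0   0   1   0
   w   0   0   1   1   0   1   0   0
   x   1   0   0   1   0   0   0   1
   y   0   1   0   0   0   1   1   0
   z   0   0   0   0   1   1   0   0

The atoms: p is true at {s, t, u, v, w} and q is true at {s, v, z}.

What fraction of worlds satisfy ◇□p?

1/8

s: successors {u, v}; □p there: u:F, v:F. ✗
t: successors {w, x}; □p there: w:F, x:F. ✗
u: successors {t, z}; □p there: t:F, z:F. ✗
v: successors {y}; □p there: y:F. ✗
w: successors {u, v, x}; □p there: u:F, v:F, x:F. ✗
x: successors {s, v, z}; □p there: s:T, v:F, z:F. ✓
y: successors {t, x, y}; □p there: t:F, x:F, y:F. ✗
z: successors {w, x}; □p there: w:F, x:F. ✗
That's 1 of 8 worlds, so 1/8.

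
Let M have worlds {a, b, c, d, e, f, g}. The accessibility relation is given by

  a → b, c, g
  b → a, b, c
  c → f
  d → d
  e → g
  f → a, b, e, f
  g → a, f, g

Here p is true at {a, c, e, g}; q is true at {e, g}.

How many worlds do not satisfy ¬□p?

1

a: □p is F. ✓
b: □p is F. ✓
c: □p is F. ✓
d: □p is F. ✓
e: □p is T. ✗
f: □p is F. ✓
g: □p is F. ✓
Satisfying worlds: {a, b, c, d, f, g}.
So ¬□p fails at the other 1 world.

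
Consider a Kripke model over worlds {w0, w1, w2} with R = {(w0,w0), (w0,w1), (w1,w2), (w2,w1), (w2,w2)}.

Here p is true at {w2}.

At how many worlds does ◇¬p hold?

2

w0: successors {w0, w1}; ¬p there: w0:T, w1:T. ✓
w1: successors {w2}; ¬p there: w2:F. ✗
w2: successors {w1, w2}; ¬p there: w1:T, w2:F. ✓
Satisfying worlds: {w0, w2}.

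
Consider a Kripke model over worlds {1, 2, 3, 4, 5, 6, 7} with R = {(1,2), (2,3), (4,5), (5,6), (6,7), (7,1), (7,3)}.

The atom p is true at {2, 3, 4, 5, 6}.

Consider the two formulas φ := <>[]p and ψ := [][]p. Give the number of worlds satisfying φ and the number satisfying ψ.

4 and 5

For <>[]p:
1: successors {2}; []p there: 2:T. ✓
2: successors {3}; []p there: 3:T. ✓
3: no successors, so <>[]p fails. ✗
4: successors {5}; []p there: 5:T. ✓
5: successors {6}; []p there: 6:F. ✗
6: successors {7}; []p there: 7:F. ✗
7: successors {1, 3}; []p there: 1:T, 3:T. ✓
— 4 worlds.
For [][]p:
1: successors {2}; []p there: 2:T. ✓
2: successors {3}; []p there: 3:T. ✓
3: no successors, so [][]p holds vacuously. ✓
4: successors {5}; []p there: 5:T. ✓
5: successors {6}; []p there: 6:F. ✗
6: successors {7}; []p there: 7:F. ✗
7: successors {1, 3}; []p there: 1:T, 3:T. ✓
— 5 worlds.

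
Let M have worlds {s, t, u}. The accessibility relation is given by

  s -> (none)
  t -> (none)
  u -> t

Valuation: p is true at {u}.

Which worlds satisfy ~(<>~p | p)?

s: <>~p | p is F. ✓
t: <>~p | p is F. ✓
u: <>~p | p is T. ✗

{s, t}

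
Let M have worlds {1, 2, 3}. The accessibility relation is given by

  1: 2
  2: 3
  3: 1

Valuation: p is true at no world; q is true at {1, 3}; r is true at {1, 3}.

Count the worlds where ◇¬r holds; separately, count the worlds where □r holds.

1 and 2

For ◇¬r:
1: successors {2}; ¬r there: 2:T. ✓
2: successors {3}; ¬r there: 3:F. ✗
3: successors {1}; ¬r there: 1:F. ✗
— 1 world.
For □r:
1: successors {2}; r there: 2:F. ✗
2: successors {3}; r there: 3:T. ✓
3: successors {1}; r there: 1:T. ✓
— 2 worlds.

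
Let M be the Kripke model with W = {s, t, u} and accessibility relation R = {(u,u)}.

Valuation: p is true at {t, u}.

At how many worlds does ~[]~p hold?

1

s: []~p is T. ✗
t: []~p is T. ✗
u: []~p is F. ✓
Satisfying worlds: {u}.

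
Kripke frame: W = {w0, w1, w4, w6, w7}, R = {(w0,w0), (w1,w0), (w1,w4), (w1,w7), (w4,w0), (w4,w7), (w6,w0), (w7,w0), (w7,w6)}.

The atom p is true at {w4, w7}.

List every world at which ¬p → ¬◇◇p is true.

{w0, w4, w6, w7}

w0: ¬p is T, ¬◇◇p is T. ✓
w1: ¬p is T, ¬◇◇p is F. ✗
w4: ¬p is F, ¬◇◇p is T. ✓
w6: ¬p is T, ¬◇◇p is T. ✓
w7: ¬p is F, ¬◇◇p is T. ✓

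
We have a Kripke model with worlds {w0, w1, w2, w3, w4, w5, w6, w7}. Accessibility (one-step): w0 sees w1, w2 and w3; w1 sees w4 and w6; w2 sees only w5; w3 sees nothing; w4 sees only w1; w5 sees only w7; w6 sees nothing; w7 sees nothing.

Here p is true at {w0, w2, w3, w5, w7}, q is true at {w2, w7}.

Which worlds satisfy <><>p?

{w0, w2}

w0: successors {w1, w2, w3}; <>p there: w1:F, w2:T, w3:F. ✓
w1: successors {w4, w6}; <>p there: w4:F, w6:F. ✗
w2: successors {w5}; <>p there: w5:T. ✓
w3: no successors, so <><>p fails. ✗
w4: successors {w1}; <>p there: w1:F. ✗
w5: successors {w7}; <>p there: w7:F. ✗
w6: no successors, so <><>p fails. ✗
w7: no successors, so <><>p fails. ✗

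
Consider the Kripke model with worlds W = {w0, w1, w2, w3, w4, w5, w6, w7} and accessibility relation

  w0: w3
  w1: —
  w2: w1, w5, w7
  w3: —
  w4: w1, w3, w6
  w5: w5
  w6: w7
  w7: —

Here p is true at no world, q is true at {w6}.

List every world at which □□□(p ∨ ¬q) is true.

w0: successors {w3}; □□(p ∨ ¬q) there: w3:T. ✓
w1: no successors, so □□□(p ∨ ¬q) holds vacuously. ✓
w2: successors {w1, w5, w7}; □□(p ∨ ¬q) there: w1:T, w5:T, w7:T. ✓
w3: no successors, so □□□(p ∨ ¬q) holds vacuously. ✓
w4: successors {w1, w3, w6}; □□(p ∨ ¬q) there: w1:T, w3:T, w6:T. ✓
w5: successors {w5}; □□(p ∨ ¬q) there: w5:T. ✓
w6: successors {w7}; □□(p ∨ ¬q) there: w7:T. ✓
w7: no successors, so □□□(p ∨ ¬q) holds vacuously. ✓

{w0, w1, w2, w3, w4, w5, w6, w7}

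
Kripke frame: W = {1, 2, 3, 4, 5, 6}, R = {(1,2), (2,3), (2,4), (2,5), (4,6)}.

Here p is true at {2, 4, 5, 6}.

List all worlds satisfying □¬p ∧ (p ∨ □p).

{3, 5, 6}

1: □¬p is F, p ∨ □p is T. ✗
2: □¬p is F, p ∨ □p is T. ✗
3: □¬p is T, p ∨ □p is T. ✓
4: □¬p is F, p ∨ □p is T. ✗
5: □¬p is T, p ∨ □p is T. ✓
6: □¬p is T, p ∨ □p is T. ✓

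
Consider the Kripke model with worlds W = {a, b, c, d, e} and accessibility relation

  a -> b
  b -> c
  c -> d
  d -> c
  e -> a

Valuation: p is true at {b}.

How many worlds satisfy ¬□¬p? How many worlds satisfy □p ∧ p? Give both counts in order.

For ¬□¬p:
a: □¬p is F. ✓
b: □¬p is T. ✗
c: □¬p is T. ✗
d: □¬p is T. ✗
e: □¬p is T. ✗
— 1 world.
For □p ∧ p:
a: □p is T, p is F. ✗
b: □p is F, p is T. ✗
c: □p is F, p is F. ✗
d: □p is F, p is F. ✗
e: □p is F, p is F. ✗
— 0 worlds.

1 and 0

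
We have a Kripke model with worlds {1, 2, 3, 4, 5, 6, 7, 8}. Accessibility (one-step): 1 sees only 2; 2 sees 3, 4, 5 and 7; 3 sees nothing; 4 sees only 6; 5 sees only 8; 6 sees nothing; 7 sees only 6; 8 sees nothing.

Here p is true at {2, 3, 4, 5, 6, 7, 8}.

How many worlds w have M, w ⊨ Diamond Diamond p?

1: successors {2}; Diamond p there: 2:T. ✓
2: successors {3, 4, 5, 7}; Diamond p there: 3:F, 4:T, 5:T, 7:T. ✓
3: no successors, so Diamond Diamond p fails. ✗
4: successors {6}; Diamond p there: 6:F. ✗
5: successors {8}; Diamond p there: 8:F. ✗
6: no successors, so Diamond Diamond p fails. ✗
7: successors {6}; Diamond p there: 6:F. ✗
8: no successors, so Diamond Diamond p fails. ✗
Satisfying worlds: {1, 2}.

2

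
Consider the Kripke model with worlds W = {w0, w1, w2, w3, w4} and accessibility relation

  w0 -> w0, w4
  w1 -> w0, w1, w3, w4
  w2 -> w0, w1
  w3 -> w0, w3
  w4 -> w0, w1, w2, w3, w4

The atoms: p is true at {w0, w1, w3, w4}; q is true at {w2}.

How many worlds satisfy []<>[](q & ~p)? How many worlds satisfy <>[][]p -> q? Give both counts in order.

For []<>[](q & ~p):
w0: successors {w0, w4}; <>[](q & ~p) there: w0:F, w4:F. ✗
w1: successors {w0, w1, w3, w4}; <>[](q & ~p) there: w0:F, w1:F, w3:F, w4:F. ✗
w2: successors {w0, w1}; <>[](q & ~p) there: w0:F, w1:F. ✗
w3: successors {w0, w3}; <>[](q & ~p) there: w0:F, w3:F. ✗
w4: successors {w0, w1, w2, w3, w4}; <>[](q & ~p) there: w0:F, w1:F, w2:F, w3:F, w4:F. ✗
— 0 worlds.
For <>[][]p -> q:
w0: <>[][]p is F, q is F. ✓
w1: <>[][]p is T, q is F. ✗
w2: <>[][]p is F, q is T. ✓
w3: <>[][]p is T, q is F. ✗
w4: <>[][]p is T, q is F. ✗
— 2 worlds.

0 and 2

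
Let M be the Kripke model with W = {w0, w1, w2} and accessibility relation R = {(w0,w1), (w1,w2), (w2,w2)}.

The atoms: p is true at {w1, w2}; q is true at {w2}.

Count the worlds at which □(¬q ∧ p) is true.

1

w0: successors {w1}; ¬q ∧ p there: w1:T. ✓
w1: successors {w2}; ¬q ∧ p there: w2:F. ✗
w2: successors {w2}; ¬q ∧ p there: w2:F. ✗
Satisfying worlds: {w0}.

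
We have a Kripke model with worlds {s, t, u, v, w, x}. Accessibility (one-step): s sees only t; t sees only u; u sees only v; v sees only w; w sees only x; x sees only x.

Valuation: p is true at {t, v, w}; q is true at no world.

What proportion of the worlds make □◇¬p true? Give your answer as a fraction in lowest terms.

2/3

s: successors {t}; ◇¬p there: t:T. ✓
t: successors {u}; ◇¬p there: u:F. ✗
u: successors {v}; ◇¬p there: v:F. ✗
v: successors {w}; ◇¬p there: w:T. ✓
w: successors {x}; ◇¬p there: x:T. ✓
x: successors {x}; ◇¬p there: x:T. ✓
That's 4 of 6 worlds, so 4/6 = 2/3.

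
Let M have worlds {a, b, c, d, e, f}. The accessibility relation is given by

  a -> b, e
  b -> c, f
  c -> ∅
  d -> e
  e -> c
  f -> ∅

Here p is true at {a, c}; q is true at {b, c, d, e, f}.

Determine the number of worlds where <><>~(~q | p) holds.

a: successors {b, e}; <>~(~q | p) there: b:T, e:F. ✓
b: successors {c, f}; <>~(~q | p) there: c:F, f:F. ✗
c: no successors, so <><>~(~q | p) fails. ✗
d: successors {e}; <>~(~q | p) there: e:F. ✗
e: successors {c}; <>~(~q | p) there: c:F. ✗
f: no successors, so <><>~(~q | p) fails. ✗
Satisfying worlds: {a}.

1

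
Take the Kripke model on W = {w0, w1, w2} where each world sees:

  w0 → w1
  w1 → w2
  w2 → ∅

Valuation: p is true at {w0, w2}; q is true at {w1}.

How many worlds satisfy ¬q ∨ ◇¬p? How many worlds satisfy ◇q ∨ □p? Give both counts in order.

For ¬q ∨ ◇¬p:
w0: ¬q is T, ◇¬p is T. ✓
w1: ¬q is F, ◇¬p is F. ✗
w2: ¬q is T, ◇¬p is F. ✓
— 2 worlds.
For ◇q ∨ □p:
w0: ◇q is T, □p is F. ✓
w1: ◇q is F, □p is T. ✓
w2: ◇q is F, □p is T. ✓
— 3 worlds.

2 and 3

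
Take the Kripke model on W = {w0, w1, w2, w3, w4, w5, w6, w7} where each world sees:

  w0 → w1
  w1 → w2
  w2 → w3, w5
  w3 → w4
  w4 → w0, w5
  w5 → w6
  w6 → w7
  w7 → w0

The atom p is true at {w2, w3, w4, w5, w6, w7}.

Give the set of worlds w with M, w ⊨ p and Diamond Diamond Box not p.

w0: p is F, Diamond Diamond Box not p is F. ✗
w1: p is F, Diamond Diamond Box not p is F. ✗
w2: p is T, Diamond Diamond Box not p is F. ✗
w3: p is T, Diamond Diamond Box not p is T. ✓
w4: p is T, Diamond Diamond Box not p is F. ✗
w5: p is T, Diamond Diamond Box not p is T. ✓
w6: p is T, Diamond Diamond Box not p is T. ✓
w7: p is T, Diamond Diamond Box not p is F. ✗

{w3, w5, w6}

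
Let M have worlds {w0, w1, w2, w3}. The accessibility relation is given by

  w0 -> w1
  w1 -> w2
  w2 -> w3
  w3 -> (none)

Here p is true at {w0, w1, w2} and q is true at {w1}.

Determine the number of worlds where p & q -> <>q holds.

3

w0: p & q is F, <>q is T. ✓
w1: p & q is T, <>q is F. ✗
w2: p & q is F, <>q is F. ✓
w3: p & q is F, <>q is F. ✓
Satisfying worlds: {w0, w2, w3}.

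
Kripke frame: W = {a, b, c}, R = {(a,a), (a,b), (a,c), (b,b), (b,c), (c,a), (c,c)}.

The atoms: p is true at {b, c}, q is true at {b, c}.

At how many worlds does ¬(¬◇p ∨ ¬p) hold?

a: ¬◇p ∨ ¬p is T. ✗
b: ¬◇p ∨ ¬p is F. ✓
c: ¬◇p ∨ ¬p is F. ✓
Satisfying worlds: {b, c}.

2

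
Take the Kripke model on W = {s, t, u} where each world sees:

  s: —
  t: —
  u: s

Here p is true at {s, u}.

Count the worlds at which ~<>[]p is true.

2

s: <>[]p is F. ✓
t: <>[]p is F. ✓
u: <>[]p is T. ✗
Satisfying worlds: {s, t}.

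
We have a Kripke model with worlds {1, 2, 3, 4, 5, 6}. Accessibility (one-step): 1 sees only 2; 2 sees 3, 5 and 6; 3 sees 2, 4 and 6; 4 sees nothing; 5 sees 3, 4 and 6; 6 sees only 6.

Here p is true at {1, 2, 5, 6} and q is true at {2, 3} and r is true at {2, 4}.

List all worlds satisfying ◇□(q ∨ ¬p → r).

1: successors {2}; □(q ∨ ¬p → r) there: 2:F. ✗
2: successors {3, 5, 6}; □(q ∨ ¬p → r) there: 3:T, 5:F, 6:T. ✓
3: successors {2, 4, 6}; □(q ∨ ¬p → r) there: 2:F, 4:T, 6:T. ✓
4: no successors, so ◇□(q ∨ ¬p → r) fails. ✗
5: successors {3, 4, 6}; □(q ∨ ¬p → r) there: 3:T, 4:T, 6:T. ✓
6: successors {6}; □(q ∨ ¬p → r) there: 6:T. ✓

{2, 3, 5, 6}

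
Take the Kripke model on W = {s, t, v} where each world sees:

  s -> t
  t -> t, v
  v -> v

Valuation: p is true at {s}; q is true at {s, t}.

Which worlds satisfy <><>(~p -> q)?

{s, t}

s: successors {t}; <>(~p -> q) there: t:T. ✓
t: successors {t, v}; <>(~p -> q) there: t:T, v:F. ✓
v: successors {v}; <>(~p -> q) there: v:F. ✗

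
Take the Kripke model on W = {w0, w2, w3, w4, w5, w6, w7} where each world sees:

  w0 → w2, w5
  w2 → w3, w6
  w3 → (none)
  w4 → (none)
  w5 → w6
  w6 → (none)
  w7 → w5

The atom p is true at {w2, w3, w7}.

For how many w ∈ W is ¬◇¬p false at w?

4

w0: ◇¬p is T. ✗
w2: ◇¬p is T. ✗
w3: ◇¬p is F. ✓
w4: ◇¬p is F. ✓
w5: ◇¬p is T. ✗
w6: ◇¬p is F. ✓
w7: ◇¬p is T. ✗
Satisfying worlds: {w3, w4, w6}.
So ¬◇¬p fails at the other 4 worlds.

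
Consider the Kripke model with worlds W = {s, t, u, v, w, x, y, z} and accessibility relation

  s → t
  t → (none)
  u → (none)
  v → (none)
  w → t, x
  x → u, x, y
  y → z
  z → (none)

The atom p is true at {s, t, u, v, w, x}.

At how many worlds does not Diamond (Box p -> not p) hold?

5

s: Diamond (Box p -> not p) is F. ✓
t: Diamond (Box p -> not p) is F. ✓
u: Diamond (Box p -> not p) is F. ✓
v: Diamond (Box p -> not p) is F. ✓
w: Diamond (Box p -> not p) is T. ✗
x: Diamond (Box p -> not p) is T. ✗
y: Diamond (Box p -> not p) is T. ✗
z: Diamond (Box p -> not p) is F. ✓
Satisfying worlds: {s, t, u, v, z}.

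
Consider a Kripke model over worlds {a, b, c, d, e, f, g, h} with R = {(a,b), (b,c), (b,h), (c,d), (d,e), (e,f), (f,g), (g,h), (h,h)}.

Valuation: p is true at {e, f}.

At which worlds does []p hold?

a: successors {b}; p there: b:F. ✗
b: successors {c, h}; p there: c:F, h:F. ✗
c: successors {d}; p there: d:F. ✗
d: successors {e}; p there: e:T. ✓
e: successors {f}; p there: f:T. ✓
f: successors {g}; p there: g:F. ✗
g: successors {h}; p there: h:F. ✗
h: successors {h}; p there: h:F. ✗

{d, e}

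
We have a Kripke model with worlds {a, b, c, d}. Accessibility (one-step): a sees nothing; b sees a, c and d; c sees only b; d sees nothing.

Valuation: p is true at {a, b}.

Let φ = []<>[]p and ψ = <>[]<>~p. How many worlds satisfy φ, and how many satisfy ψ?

For []<>[]p:
a: no successors, so []<>[]p holds vacuously. ✓
b: successors {a, c, d}; <>[]p there: a:F, c:F, d:F. ✗
c: successors {b}; <>[]p there: b:T. ✓
d: no successors, so []<>[]p holds vacuously. ✓
— 3 worlds.
For <>[]<>~p:
a: no successors, so <>[]<>~p fails. ✗
b: successors {a, c, d}; []<>~p there: a:T, c:T, d:T. ✓
c: successors {b}; []<>~p there: b:F. ✗
d: no successors, so <>[]<>~p fails. ✗
— 1 world.

3 and 1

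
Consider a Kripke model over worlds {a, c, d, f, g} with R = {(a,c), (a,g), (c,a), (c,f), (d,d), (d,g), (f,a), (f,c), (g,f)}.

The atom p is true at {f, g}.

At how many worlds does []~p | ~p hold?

a: []~p is F, ~p is T. ✓
c: []~p is F, ~p is T. ✓
d: []~p is F, ~p is T. ✓
f: []~p is T, ~p is F. ✓
g: []~p is F, ~p is F. ✗
Satisfying worlds: {a, c, d, f}.

4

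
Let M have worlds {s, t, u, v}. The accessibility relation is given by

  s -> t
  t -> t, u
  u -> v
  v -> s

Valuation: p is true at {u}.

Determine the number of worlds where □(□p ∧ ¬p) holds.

s: successors {t}; □p ∧ ¬p there: t:F. ✗
t: successors {t, u}; □p ∧ ¬p there: t:F, u:F. ✗
u: successors {v}; □p ∧ ¬p there: v:F. ✗
v: successors {s}; □p ∧ ¬p there: s:F. ✗
Satisfying worlds: ∅.

0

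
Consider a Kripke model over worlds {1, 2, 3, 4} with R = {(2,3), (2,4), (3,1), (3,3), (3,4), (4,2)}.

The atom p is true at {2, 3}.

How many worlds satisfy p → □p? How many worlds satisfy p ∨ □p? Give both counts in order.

For p → □p:
1: p is F, □p is T. ✓
2: p is T, □p is F. ✗
3: p is T, □p is F. ✗
4: p is F, □p is T. ✓
— 2 worlds.
For p ∨ □p:
1: p is F, □p is T. ✓
2: p is T, □p is F. ✓
3: p is T, □p is F. ✓
4: p is F, □p is T. ✓
— 4 worlds.

2 and 4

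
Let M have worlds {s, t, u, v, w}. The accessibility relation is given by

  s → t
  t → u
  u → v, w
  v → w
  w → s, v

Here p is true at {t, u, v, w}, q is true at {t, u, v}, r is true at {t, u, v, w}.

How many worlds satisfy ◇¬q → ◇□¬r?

2

s: ◇¬q is F, ◇□¬r is F. ✓
t: ◇¬q is F, ◇□¬r is F. ✓
u: ◇¬q is T, ◇□¬r is F. ✗
v: ◇¬q is T, ◇□¬r is F. ✗
w: ◇¬q is T, ◇□¬r is F. ✗
Satisfying worlds: {s, t}.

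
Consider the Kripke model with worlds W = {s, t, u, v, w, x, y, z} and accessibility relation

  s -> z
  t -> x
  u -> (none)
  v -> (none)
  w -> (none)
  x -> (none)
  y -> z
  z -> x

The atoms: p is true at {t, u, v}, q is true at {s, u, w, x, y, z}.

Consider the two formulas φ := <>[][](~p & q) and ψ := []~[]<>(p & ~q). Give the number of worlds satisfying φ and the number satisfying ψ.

4 and 6

For <>[][](~p & q):
s: successors {z}; [][](~p & q) there: z:T. ✓
t: successors {x}; [][](~p & q) there: x:T. ✓
u: no successors, so <>[][](~p & q) fails. ✗
v: no successors, so <>[][](~p & q) fails. ✗
w: no successors, so <>[][](~p & q) fails. ✗
x: no successors, so <>[][](~p & q) fails. ✗
y: successors {z}; [][](~p & q) there: z:T. ✓
z: successors {x}; [][](~p & q) there: x:T. ✓
— 4 worlds.
For []~[]<>(p & ~q):
s: successors {z}; ~[]<>(p & ~q) there: z:T. ✓
t: successors {x}; ~[]<>(p & ~q) there: x:F. ✗
u: no successors, so []~[]<>(p & ~q) holds vacuously. ✓
v: no successors, so []~[]<>(p & ~q) holds vacuously. ✓
w: no successors, so []~[]<>(p & ~q) holds vacuously. ✓
x: no successors, so []~[]<>(p & ~q) holds vacuously. ✓
y: successors {z}; ~[]<>(p & ~q) there: z:T. ✓
z: successors {x}; ~[]<>(p & ~q) there: x:F. ✗
— 6 worlds.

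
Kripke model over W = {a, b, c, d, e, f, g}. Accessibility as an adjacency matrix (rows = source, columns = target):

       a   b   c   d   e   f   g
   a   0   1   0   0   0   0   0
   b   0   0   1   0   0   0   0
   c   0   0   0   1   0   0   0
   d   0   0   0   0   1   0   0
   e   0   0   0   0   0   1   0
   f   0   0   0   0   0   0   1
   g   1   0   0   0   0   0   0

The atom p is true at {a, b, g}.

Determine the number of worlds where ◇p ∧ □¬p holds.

0

a: ◇p is T, □¬p is F. ✗
b: ◇p is F, □¬p is T. ✗
c: ◇p is F, □¬p is T. ✗
d: ◇p is F, □¬p is T. ✗
e: ◇p is F, □¬p is T. ✗
f: ◇p is T, □¬p is F. ✗
g: ◇p is T, □¬p is F. ✗
Satisfying worlds: ∅.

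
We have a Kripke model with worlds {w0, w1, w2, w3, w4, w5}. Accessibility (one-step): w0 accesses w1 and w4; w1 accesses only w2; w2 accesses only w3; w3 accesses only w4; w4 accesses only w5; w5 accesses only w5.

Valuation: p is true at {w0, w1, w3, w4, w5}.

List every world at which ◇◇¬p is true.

{w0}

w0: successors {w1, w4}; ◇¬p there: w1:T, w4:F. ✓
w1: successors {w2}; ◇¬p there: w2:F. ✗
w2: successors {w3}; ◇¬p there: w3:F. ✗
w3: successors {w4}; ◇¬p there: w4:F. ✗
w4: successors {w5}; ◇¬p there: w5:F. ✗
w5: successors {w5}; ◇¬p there: w5:F. ✗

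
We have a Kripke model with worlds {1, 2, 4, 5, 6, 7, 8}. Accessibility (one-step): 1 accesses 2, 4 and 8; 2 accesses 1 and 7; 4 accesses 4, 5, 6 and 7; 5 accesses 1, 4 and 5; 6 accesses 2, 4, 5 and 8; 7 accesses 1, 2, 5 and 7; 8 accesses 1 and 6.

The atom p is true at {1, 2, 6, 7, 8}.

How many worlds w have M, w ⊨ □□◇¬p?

2

1: successors {2, 4, 8}; □◇¬p there: 2:T, 4:T, 8:T. ✓
2: successors {1, 7}; □◇¬p there: 1:F, 7:F. ✗
4: successors {4, 5, 6, 7}; □◇¬p there: 4:T, 5:T, 6:F, 7:F. ✗
5: successors {1, 4, 5}; □◇¬p there: 1:F, 4:T, 5:T. ✗
6: successors {2, 4, 5, 8}; □◇¬p there: 2:T, 4:T, 5:T, 8:T. ✓
7: successors {1, 2, 5, 7}; □◇¬p there: 1:F, 2:T, 5:T, 7:F. ✗
8: successors {1, 6}; □◇¬p there: 1:F, 6:F. ✗
Satisfying worlds: {1, 6}.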